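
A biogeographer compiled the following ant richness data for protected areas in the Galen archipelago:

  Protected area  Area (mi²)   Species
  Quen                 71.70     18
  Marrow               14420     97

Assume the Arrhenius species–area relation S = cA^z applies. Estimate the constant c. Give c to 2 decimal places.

4.63

z = ln(S₂/S₁) / ln(A₂/A₁) = ln(97/18) / ln(14420/71.7) = 1.6843 / 5.3039 = 0.3176
c = S₁ / A₁^z = 18 / 71.7^0.3176 = 18 / 3.884 = 4.635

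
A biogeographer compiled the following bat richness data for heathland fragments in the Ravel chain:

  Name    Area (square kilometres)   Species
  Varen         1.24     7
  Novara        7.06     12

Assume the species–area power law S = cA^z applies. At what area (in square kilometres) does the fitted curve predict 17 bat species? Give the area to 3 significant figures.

21.7 square kilometres

z = ln(12/7) / ln(7.06/1.24) = 0.5390 / 1.7393 = 0.3099
c = 7 / 1.24^0.3099 = 7 / 1.069 = 6.549
A = (17/6.549)^(1/0.3099) ⇒ ln A = ln(2.596)/0.3099 = 3.0784
A = e^3.0784 ≈ 21.72 square kilometres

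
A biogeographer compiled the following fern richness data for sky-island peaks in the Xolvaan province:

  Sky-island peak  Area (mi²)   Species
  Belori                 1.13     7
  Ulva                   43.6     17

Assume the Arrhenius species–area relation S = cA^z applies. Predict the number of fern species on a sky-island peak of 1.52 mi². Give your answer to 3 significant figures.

7.52

z = ln(17/7) / ln(43.6/1.13) = 0.8873 / 3.6528 = 0.2429
c = 7 / 1.13^0.2429 = 7 / 1.03 = 6.795
S₃ = 6.795 × 1.52^0.2429 = 6.795 × 1.107 ≈ 7.523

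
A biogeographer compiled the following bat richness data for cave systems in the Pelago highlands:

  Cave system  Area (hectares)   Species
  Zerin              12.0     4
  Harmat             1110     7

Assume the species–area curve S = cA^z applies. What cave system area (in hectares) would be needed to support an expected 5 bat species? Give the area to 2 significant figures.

z = ln(7/4) / ln(1110/12) = 0.5596 / 4.5272 = 0.1236
c = 4 / 12^0.1236 = 4 / 1.36 = 2.942
A = (5/2.942)^(1/0.1236) ⇒ ln A = ln(1.699)/0.1236 = 4.2901
A = e^4.2901 ≈ 72.97 hectares

73 hectares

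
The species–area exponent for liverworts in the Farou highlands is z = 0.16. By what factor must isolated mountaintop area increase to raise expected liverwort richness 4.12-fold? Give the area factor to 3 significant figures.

(A₂/A₁)^0.16 = 4.12, so A₂/A₁ = 4.12^(1/0.16) = 4.12^6.25
ln(A₂/A₁) = ln 4.12 / 0.16 = 1.4159 / 0.16 = 8.8491
A₂/A₁ = e^8.8491 ≈ 6968

6970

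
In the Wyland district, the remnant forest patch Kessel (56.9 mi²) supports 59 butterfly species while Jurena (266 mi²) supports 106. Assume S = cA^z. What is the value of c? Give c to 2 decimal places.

z = ln(S₂/S₁) / ln(A₂/A₁) = ln(106/59) / ln(266/56.9) = 0.5859 / 1.5422 = 0.3799
c = S₁ / A₁^z = 59 / 56.9^0.3799 = 59 / 4.643 = 12.71

12.71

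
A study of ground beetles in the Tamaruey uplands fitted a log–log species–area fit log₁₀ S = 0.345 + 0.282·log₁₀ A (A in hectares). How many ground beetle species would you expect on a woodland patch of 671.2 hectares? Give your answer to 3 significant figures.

S = 2.213 × 671.2^0.282
ln S = ln 2.213 + 0.282 × ln 671.2 = 0.7944 + 0.282 × 6.5091 = 2.6299
S = e^2.6299 ≈ 13.87

13.9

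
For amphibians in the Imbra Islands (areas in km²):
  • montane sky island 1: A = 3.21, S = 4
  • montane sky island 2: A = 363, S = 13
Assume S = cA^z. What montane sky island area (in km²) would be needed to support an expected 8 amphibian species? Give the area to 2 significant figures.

52 km²

z = ln(13/4) / ln(363/3.21) = 1.1787 / 4.7281 = 0.2493
c = 4 / 3.21^0.2493 = 4 / 1.337 = 2.991
A = (8/2.991)^(1/0.2493) ⇒ ln A = ln(2.675)/0.2493 = 3.9468
A = e^3.9468 ≈ 51.77 km²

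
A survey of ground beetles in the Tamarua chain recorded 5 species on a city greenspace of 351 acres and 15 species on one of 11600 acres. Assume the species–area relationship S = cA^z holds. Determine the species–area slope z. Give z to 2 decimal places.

Taking logs: ln S = ln c + z ln A, so z = (ln S₂ − ln S₁)/(ln A₂ − ln A₁).
z = ln(15/5) / ln(11600/351) = ln(3) / ln(33.05) = 1.0986 / 3.4980 = 0.3141

0.31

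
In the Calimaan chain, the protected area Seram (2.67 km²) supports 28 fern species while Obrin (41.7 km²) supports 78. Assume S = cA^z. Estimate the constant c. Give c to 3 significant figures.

z = ln(S₂/S₁) / ln(A₂/A₁) = ln(78/28) / ln(41.7/2.67) = 1.0245 / 2.7484 = 0.3728
c = S₁ / A₁^z = 28 / 2.67^0.3728 = 28 / 1.442 = 19.42

19.4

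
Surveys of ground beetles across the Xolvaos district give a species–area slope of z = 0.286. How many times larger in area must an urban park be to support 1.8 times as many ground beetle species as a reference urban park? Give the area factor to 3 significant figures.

(A₂/A₁)^0.286 = 1.8, so A₂/A₁ = 1.8^(1/0.286) = 1.8^3.497
ln(A₂/A₁) = ln 1.8 / 0.286 = 0.5878 / 0.286 = 2.0552
A₂/A₁ = e^2.0552 ≈ 7.808

7.81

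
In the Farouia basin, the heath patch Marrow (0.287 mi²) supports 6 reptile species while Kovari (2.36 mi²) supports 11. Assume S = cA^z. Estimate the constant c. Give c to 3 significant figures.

z = ln(S₂/S₁) / ln(A₂/A₁) = ln(11/6) / ln(2.36/0.287) = 0.6061 / 2.1069 = 0.2877
c = S₁ / A₁^z = 6 / 0.287^0.2877 = 6 / 0.6983 = 8.592

8.59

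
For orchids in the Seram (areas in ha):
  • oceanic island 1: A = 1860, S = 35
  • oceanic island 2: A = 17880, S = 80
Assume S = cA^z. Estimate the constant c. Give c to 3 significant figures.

2.24

z = ln(S₂/S₁) / ln(A₂/A₁) = ln(80/35) / ln(17880/1860) = 0.8267 / 2.2631 = 0.3653
c = S₁ / A₁^z = 35 / 1860^0.3653 = 35 / 15.64 = 2.238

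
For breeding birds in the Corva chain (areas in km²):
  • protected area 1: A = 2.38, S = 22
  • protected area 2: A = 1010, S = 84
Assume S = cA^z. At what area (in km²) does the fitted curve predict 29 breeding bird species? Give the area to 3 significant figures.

z = ln(84/22) / ln(1010/2.38) = 1.3398 / 6.0506 = 0.2214
c = 22 / 2.38^0.2214 = 22 / 1.212 = 18.16
A = (29/18.16)^(1/0.2214) ⇒ ln A = ln(1.597)/0.2214 = 2.1147
A = e^2.1147 ≈ 8.287 km²

8.29 km²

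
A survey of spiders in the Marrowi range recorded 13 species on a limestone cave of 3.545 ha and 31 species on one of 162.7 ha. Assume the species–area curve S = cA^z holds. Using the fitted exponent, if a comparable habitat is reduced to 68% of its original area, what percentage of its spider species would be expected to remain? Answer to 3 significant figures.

91.6%

z = ln(31/13) / ln(162.7/3.545) = 0.8690 / 3.8264 = 0.2271
S_new/S_old = (A_new/A_old)^z = 0.68^0.2271 = exp(0.2271 × -0.3857) = 0.9161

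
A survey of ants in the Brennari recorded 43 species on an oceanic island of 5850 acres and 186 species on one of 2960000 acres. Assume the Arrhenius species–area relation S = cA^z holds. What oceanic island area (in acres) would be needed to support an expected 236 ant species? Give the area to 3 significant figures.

z = ln(186/43) / ln(2960000/5850) = 1.4645 / 6.2265 = 0.2352
c = 43 / 5850^0.2352 = 43 / 7.693 = 5.59
A = (236/5.59)^(1/0.2352) ⇒ ln A = ln(42.22)/0.2352 = 15.9129
A = e^15.9129 ≈ 8145010 acres

8150000 acres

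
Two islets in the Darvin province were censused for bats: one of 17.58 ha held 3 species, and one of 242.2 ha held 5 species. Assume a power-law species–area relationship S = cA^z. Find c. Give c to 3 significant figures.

z = ln(S₂/S₁) / ln(A₂/A₁) = ln(5/3) / ln(242.2/17.58) = 0.5108 / 2.6230 = 0.1947
c = S₁ / A₁^z = 3 / 17.58^0.1947 = 3 / 1.748 = 1.717

1.72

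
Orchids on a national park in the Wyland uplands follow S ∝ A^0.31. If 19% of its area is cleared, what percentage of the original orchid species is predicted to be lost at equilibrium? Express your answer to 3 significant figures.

6.32%

S_new/S_old = (A_new/A_old)^z = 0.81^0.31
= exp(0.31 × ln 0.81) = exp(0.31 × -0.2107) = exp(-0.0653) ≈ 0.9368
Fraction lost = 1 − 0.9368 = 0.06324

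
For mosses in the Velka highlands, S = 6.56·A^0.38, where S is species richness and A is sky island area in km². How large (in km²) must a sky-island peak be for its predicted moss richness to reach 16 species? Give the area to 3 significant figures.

10.4 km²

16 = 6.56 × A^0.38  ⇒  A^0.38 = 16/6.56 = 2.439
ln A = ln(2.439) / 0.38 = 0.8916 / 0.38 = 2.3463
A = e^2.3463 ≈ 10.45 km²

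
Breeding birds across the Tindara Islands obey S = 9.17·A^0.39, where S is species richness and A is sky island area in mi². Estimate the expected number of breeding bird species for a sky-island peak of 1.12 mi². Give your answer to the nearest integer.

10

S = 9.17 × 1.12^0.39 = 9.17 × 1.045 ≈ 9.584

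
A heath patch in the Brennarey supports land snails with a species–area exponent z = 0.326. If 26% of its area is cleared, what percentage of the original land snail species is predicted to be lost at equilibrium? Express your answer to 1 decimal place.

9.3%

S_new/S_old = (A_new/A_old)^z = 0.74^0.326
= exp(0.326 × ln 0.74) = exp(0.326 × -0.3011) = exp(-0.0982) ≈ 0.9065
Fraction lost = 1 − 0.9065 = 0.0935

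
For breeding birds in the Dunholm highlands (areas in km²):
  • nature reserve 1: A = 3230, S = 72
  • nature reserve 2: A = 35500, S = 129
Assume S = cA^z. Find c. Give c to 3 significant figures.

10.1

z = ln(S₂/S₁) / ln(A₂/A₁) = ln(129/72) / ln(35500/3230) = 0.5831 / 2.3971 = 0.2433
c = S₁ / A₁^z = 72 / 3230^0.2433 = 72 / 7.14 = 10.08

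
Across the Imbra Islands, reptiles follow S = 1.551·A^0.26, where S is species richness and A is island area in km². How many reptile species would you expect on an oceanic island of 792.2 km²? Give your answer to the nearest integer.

9

S = 1.551 × 792.2^0.26
ln S = ln 1.551 + 0.26 × ln 792.2 = 0.4389 + 0.26 × 6.6748 = 2.1744
S = e^2.1744 ≈ 8.796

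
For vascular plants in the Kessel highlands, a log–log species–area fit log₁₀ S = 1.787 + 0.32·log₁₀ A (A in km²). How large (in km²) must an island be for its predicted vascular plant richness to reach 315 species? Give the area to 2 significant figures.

170 km²

315 = 61.24 × A^0.32  ⇒  A^0.32 = 315/61.24 = 5.144
ln A = ln(5.144) / 0.32 = 1.6379 / 0.32 = 5.1183
A = e^5.1183 ≈ 167 km²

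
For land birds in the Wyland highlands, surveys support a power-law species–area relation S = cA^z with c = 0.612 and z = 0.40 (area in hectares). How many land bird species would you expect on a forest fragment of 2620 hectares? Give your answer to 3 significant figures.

S = 0.612 × 2620^0.4
ln S = ln 0.612 + 0.4 × ln 2620 = -0.4910 + 0.4 × 7.8709 = 2.6573
S = e^2.6573 ≈ 14.26

14.3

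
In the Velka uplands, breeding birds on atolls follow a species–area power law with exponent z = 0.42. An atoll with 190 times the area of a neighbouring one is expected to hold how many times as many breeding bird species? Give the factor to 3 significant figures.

S₂/S₁ = (A₂/A₁)^z = 190^0.42
ln(S₂/S₁) = 0.42 × ln 190 = 0.42 × 5.2470 = 2.2038
S₂/S₁ = e^2.2038 ≈ 9.059

9.06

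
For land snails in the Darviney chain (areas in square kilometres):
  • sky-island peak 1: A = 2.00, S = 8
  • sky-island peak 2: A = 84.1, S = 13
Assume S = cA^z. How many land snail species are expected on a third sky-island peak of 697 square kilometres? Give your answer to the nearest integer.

17

z = ln(13/8) / ln(84.1/2) = 0.4855 / 3.7389 = 0.1299
c = 8 / 2^0.1299 = 8 / 1.094 = 7.311
S₃ = 7.311 × 697^0.1299 = 7.311 × 2.34 ≈ 17.11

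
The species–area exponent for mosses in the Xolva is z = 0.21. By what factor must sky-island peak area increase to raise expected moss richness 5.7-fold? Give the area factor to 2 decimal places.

(A₂/A₁)^0.21 = 5.7, so A₂/A₁ = 5.7^(1/0.21) = 5.7^4.762
ln(A₂/A₁) = ln 5.7 / 0.21 = 1.7405 / 0.21 = 8.2879
A₂/A₁ = e^8.2879 ≈ 3976

3975.61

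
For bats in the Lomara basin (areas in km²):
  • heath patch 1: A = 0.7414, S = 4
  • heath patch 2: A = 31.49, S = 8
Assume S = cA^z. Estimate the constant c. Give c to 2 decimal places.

4.23

z = ln(S₂/S₁) / ln(A₂/A₁) = ln(8/4) / ln(31.49/0.7414) = 0.6931 / 3.7489 = 0.1849
c = S₁ / A₁^z = 4 / 0.7414^0.1849 = 4 / 0.9462 = 4.228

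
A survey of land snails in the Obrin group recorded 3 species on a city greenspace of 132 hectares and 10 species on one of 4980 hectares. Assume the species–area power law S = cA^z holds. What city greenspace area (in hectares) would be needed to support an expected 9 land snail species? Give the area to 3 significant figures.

3620 hectares

z = ln(10/3) / ln(4980/132) = 1.2040 / 3.6304 = 0.3316
c = 3 / 132^0.3316 = 3 / 5.05 = 0.5941
A = (9/0.5941)^(1/0.3316) ⇒ ln A = ln(15.15)/0.3316 = 8.1955
A = e^8.1955 ≈ 3625 hectares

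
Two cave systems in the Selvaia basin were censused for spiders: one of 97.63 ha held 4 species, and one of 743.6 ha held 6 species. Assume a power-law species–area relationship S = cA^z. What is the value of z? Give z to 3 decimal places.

Taking logs: ln S = ln c + z ln A, so z = (ln S₂ − ln S₁)/(ln A₂ − ln A₁).
z = ln(6/4) / ln(743.6/97.63) = ln(1.5) / ln(7.617) = 0.4055 / 2.0303 = 0.1997

0.200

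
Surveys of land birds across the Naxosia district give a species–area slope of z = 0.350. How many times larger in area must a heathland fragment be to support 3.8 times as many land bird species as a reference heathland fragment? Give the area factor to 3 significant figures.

(A₂/A₁)^0.35 = 3.8, so A₂/A₁ = 3.8^(1/0.35) = 3.8^2.857
ln(A₂/A₁) = ln 3.8 / 0.35 = 1.3350 / 0.35 = 3.8143
A₂/A₁ = e^3.8143 ≈ 45.34

45.3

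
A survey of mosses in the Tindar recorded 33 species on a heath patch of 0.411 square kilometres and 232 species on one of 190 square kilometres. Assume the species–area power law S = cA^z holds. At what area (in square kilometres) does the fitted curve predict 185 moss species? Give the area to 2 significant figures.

93 square kilometres

z = ln(232/33) / ln(190/0.411) = 1.9502 / 6.1362 = 0.3178
c = 33 / 0.411^0.3178 = 33 / 0.7538 = 43.78
A = (185/43.78)^(1/0.3178) ⇒ ln A = ln(4.226)/0.3178 = 4.5347
A = e^4.5347 ≈ 93.2 square kilometres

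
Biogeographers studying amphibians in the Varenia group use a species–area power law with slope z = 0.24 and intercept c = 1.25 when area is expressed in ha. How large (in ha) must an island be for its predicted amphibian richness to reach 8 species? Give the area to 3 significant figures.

8 = 1.25 × A^0.24  ⇒  A^0.24 = 8/1.25 = 6.4
ln A = ln(6.4) / 0.24 = 1.8563 / 0.24 = 7.7346
A = e^7.7346 ≈ 2286 ha

2290 ha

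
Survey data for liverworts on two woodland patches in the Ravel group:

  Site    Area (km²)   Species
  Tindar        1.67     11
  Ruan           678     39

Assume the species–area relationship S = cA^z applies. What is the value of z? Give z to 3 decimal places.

0.211

Taking logs: ln S = ln c + z ln A, so z = (ln S₂ − ln S₁)/(ln A₂ − ln A₁).
z = ln(39/11) / ln(678/1.67) = ln(3.545) / ln(406) = 1.2657 / 6.0063 = 0.2107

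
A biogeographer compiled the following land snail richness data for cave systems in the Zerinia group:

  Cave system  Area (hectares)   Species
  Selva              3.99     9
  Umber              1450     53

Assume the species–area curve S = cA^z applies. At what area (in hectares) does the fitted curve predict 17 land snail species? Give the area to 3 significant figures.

z = ln(53/9) / ln(1450/3.99) = 1.7731 / 5.8955 = 0.3007
c = 9 / 3.99^0.3007 = 9 / 1.516 = 5.936
A = (17/5.936)^(1/0.3007) ⇒ ln A = ln(2.864)/0.3007 = 3.4985
A = e^3.4985 ≈ 33.07 hectares

33.1 hectares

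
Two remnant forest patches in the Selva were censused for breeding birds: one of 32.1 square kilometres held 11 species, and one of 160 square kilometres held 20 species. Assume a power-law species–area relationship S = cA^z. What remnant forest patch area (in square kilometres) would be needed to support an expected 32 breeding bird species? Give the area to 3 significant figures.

z = ln(20/11) / ln(160/32.1) = 0.5978 / 1.6063 = 0.3722
c = 11 / 32.1^0.3722 = 11 / 3.637 = 3.025
A = (32/3.025)^(1/0.3722) ⇒ ln A = ln(10.58)/0.3722 = 6.3380
A = e^6.3380 ≈ 565.7 square kilometres

566 square kilometres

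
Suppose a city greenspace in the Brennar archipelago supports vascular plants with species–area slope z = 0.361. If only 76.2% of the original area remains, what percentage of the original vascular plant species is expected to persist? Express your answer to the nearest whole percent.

91%

S_new/S_old = (A_new/A_old)^z = 0.762^0.361
= exp(0.361 × ln 0.762) = exp(0.361 × -0.2718) = exp(-0.0981) ≈ 0.9065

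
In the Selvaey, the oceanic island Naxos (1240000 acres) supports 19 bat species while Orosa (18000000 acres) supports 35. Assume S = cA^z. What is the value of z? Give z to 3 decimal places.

Taking logs: ln S = ln c + z ln A, so z = (ln S₂ − ln S₁)/(ln A₂ − ln A₁).
z = ln(35/19) / ln(18000000/1240000) = ln(1.842) / ln(14.52) = 0.6109 / 2.6753 = 0.2284

0.228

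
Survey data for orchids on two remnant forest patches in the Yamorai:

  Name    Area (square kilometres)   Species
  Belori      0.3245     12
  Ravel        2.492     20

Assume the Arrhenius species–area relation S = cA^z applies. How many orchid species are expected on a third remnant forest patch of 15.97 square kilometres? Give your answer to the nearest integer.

32

z = ln(20/12) / ln(2.492/0.3245) = 0.5108 / 2.0386 = 0.2506
c = 12 / 0.3245^0.2506 = 12 / 0.7543 = 15.91
S₃ = 15.91 × 15.97^0.2506 = 15.91 × 2.002 ≈ 31.86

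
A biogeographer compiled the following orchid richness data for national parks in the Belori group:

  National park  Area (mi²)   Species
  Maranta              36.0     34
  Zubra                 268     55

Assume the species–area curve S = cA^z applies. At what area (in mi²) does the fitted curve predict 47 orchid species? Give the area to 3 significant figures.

139 mi²

z = ln(55/34) / ln(268/36) = 0.4810 / 2.0075 = 0.2396
c = 34 / 36^0.2396 = 34 / 2.36 = 14.41
A = (47/14.41)^(1/0.2396) ⇒ ln A = ln(3.262)/0.2396 = 4.9349
A = e^4.9349 ≈ 139.1 mi²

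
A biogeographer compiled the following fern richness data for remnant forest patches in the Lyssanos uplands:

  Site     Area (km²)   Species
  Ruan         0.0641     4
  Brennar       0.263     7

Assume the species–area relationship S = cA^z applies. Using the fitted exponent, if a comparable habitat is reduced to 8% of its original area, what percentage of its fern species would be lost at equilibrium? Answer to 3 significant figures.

63.3%

z = ln(7/4) / ln(0.263/0.0641) = 0.5596 / 1.4117 = 0.3964
S_new/S_old = (A_new/A_old)^z = 0.08^0.3964 = exp(0.3964 × -2.5257) = 0.3674
Fraction lost = 1 − 0.3674 = 0.6326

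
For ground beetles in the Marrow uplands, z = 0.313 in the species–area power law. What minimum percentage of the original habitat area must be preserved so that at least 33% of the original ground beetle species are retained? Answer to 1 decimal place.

Need (A_new/A_old)^0.313 = 0.33, so A_new/A_old = 0.33^(1/0.313) = 0.33^3.195
ln(A_new/A_old) = ln 0.33 / 0.313 = -1.1087 / 0.313 = -3.5421
A_new/A_old = e^-3.5421 ≈ 0.02895

2.9%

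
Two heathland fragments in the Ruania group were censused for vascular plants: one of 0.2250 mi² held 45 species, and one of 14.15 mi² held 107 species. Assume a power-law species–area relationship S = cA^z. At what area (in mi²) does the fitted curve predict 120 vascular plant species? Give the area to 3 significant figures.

z = ln(107/45) / ln(14.15/0.225) = 0.8662 / 4.1414 = 0.2091
c = 45 / 0.225^0.2091 = 45 / 0.732 = 61.48
A = (120/61.48)^(1/0.2091) ⇒ ln A = ln(1.952)/0.2091 = 3.1979
A = e^3.1979 ≈ 24.48 mi²

24.5 mi²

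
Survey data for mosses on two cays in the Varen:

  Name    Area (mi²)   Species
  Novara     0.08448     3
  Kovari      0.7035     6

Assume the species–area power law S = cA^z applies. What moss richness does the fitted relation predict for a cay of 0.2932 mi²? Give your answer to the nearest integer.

z = ln(6/3) / ln(0.7035/0.08448) = 0.6931 / 2.1196 = 0.3270
c = 3 / 0.08448^0.3270 = 3 / 0.4457 = 6.731
S₃ = 6.731 × 0.2932^0.3270 = 6.731 × 0.6695 ≈ 4.507

5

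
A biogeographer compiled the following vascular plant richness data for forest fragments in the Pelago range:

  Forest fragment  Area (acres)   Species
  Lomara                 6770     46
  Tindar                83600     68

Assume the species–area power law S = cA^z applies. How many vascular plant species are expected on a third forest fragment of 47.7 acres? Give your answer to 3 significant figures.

z = ln(68/46) / ln(83600/6770) = 0.3909 / 2.5135 = 0.1555
c = 46 / 6770^0.1555 = 46 / 3.942 = 11.67
S₃ = 11.67 × 47.7^0.1555 = 11.67 × 1.824 ≈ 21.29

21.3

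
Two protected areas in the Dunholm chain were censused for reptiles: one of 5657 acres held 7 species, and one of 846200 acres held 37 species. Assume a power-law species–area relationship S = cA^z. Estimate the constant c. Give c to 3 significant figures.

z = ln(S₂/S₁) / ln(A₂/A₁) = ln(37/7) / ln(846200/5657) = 1.6650 / 5.0079 = 0.3325
c = S₁ / A₁^z = 7 / 5657^0.3325 = 7 / 17.69 = 0.3958

0.396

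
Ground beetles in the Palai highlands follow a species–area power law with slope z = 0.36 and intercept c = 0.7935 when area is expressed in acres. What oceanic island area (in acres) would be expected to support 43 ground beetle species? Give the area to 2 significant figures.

66000 acres

43 = 0.7935 × A^0.36  ⇒  A^0.36 = 43/0.7935 = 54.19
ln A = ln(54.19) / 0.36 = 3.9925 / 0.36 = 11.0903
A = e^11.0903 ≈ 65531 acres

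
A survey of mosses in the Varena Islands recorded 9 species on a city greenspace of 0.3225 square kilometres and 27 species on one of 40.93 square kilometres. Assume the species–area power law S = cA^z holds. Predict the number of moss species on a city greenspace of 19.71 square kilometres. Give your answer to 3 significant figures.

z = ln(27/9) / ln(40.93/0.3225) = 1.0986 / 4.8435 = 0.2268
c = 9 / 0.3225^0.2268 = 9 / 0.7736 = 11.63
S₃ = 11.63 × 19.71^0.2268 = 11.63 × 1.966 ≈ 22.88

22.9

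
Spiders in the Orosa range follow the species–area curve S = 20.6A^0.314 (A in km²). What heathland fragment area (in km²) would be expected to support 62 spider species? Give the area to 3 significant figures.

62 = 20.6 × A^0.314  ⇒  A^0.314 = 62/20.6 = 3.01
ln A = ln(3.01) / 0.314 = 1.1018 / 0.314 = 3.5091
A = e^3.5091 ≈ 33.42 km²

33.4 km²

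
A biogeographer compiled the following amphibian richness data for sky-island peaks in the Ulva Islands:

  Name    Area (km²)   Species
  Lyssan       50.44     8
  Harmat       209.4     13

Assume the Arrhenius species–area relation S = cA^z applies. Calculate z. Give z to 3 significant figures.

0.341

Taking logs: ln S = ln c + z ln A, so z = (ln S₂ − ln S₁)/(ln A₂ − ln A₁).
z = ln(13/8) / ln(209.4/50.44) = ln(1.625) / ln(4.151) = 0.4855 / 1.4235 = 0.3411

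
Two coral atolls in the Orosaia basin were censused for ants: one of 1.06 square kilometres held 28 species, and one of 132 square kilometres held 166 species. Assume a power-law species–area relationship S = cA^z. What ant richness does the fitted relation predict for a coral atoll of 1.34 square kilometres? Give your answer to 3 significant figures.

z = ln(166/28) / ln(132/1.06) = 1.7798 / 4.8245 = 0.3689
c = 28 / 1.06^0.3689 = 28 / 1.022 = 27.4
S₃ = 27.4 × 1.34^0.3689 = 27.4 × 1.114 ≈ 30.53

30.5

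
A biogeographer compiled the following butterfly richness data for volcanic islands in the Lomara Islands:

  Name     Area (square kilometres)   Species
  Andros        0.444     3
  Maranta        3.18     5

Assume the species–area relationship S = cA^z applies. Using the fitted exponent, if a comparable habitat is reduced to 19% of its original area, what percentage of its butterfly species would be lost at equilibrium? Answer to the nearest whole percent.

35%

z = ln(5/3) / ln(3.18/0.444) = 0.5108 / 1.9688 = 0.2595
S_new/S_old = (A_new/A_old)^z = 0.19^0.2595 = exp(0.2595 × -1.6607) = 0.6499
Fraction lost = 1 − 0.6499 = 0.3501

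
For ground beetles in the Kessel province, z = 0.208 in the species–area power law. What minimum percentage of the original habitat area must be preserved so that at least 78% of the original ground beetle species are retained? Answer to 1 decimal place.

30.3%

Need (A_new/A_old)^0.208 = 0.78, so A_new/A_old = 0.78^(1/0.208) = 0.78^4.808
ln(A_new/A_old) = ln 0.78 / 0.208 = -0.2485 / 0.208 = -1.1945
A_new/A_old = e^-1.1945 ≈ 0.3028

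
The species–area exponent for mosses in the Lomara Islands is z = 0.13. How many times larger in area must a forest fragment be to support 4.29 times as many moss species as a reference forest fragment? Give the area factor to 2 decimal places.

(A₂/A₁)^0.13 = 4.29, so A₂/A₁ = 4.29^(1/0.13) = 4.29^7.692
ln(A₂/A₁) = ln 4.29 / 0.13 = 1.4563 / 0.13 = 11.2022
A₂/A₁ = e^11.2022 ≈ 73292

73291.92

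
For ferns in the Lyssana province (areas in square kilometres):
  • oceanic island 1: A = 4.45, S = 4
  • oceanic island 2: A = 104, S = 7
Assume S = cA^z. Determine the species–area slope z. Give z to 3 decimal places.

0.178

Taking logs: ln S = ln c + z ln A, so z = (ln S₂ − ln S₁)/(ln A₂ − ln A₁).
z = ln(7/4) / ln(104/4.45) = ln(1.75) / ln(23.37) = 0.5596 / 3.1515 = 0.1776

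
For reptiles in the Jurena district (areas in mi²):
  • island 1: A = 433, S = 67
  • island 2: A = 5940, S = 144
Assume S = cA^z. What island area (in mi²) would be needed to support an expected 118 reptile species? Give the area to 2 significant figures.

z = ln(144/67) / ln(5940/433) = 0.7651 / 2.6187 = 0.2922
c = 67 / 433^0.2922 = 67 / 5.893 = 11.37
A = (118/11.37)^(1/0.2922) ⇒ ln A = ln(10.38)/0.2922 = 8.0079
A = e^8.0079 ≈ 3005 mi²

3000 mi²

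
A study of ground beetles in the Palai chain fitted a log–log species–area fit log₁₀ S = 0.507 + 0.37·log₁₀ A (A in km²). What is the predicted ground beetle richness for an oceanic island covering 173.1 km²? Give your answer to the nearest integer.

22 species

S = 3.214 × 173.1^0.37
ln S = ln 3.214 + 0.37 × ln 173.1 = 1.1674 + 0.37 × 5.1539 = 3.0743
S = e^3.0743 ≈ 21.64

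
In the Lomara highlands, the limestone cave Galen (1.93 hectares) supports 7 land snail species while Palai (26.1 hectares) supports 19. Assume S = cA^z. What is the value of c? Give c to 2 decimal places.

z = ln(S₂/S₁) / ln(A₂/A₁) = ln(19/7) / ln(26.1/1.93) = 0.9985 / 2.6044 = 0.3834
c = S₁ / A₁^z = 7 / 1.93^0.3834 = 7 / 1.287 = 5.44

5.44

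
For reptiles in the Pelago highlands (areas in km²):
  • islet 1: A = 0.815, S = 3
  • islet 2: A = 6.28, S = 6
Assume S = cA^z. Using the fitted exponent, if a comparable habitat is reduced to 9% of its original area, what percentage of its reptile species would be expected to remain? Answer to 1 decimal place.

z = ln(6/3) / ln(6.28/0.815) = 0.6931 / 2.0419 = 0.3395
S_new/S_old = (A_new/A_old)^z = 0.09^0.3395 = exp(0.3395 × -2.4079) = 0.4416

44.2%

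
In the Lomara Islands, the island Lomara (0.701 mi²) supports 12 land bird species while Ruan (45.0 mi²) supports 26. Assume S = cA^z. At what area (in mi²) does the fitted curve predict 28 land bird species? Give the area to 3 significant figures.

z = ln(26/12) / ln(45/0.701) = 0.7732 / 4.1619 = 0.1858
c = 12 / 0.701^0.1858 = 12 / 0.9361 = 12.82
A = (28/12.82)^(1/0.1858) ⇒ ln A = ln(2.184)/0.1858 = 4.2056
A = e^4.2056 ≈ 67.06 mi²

67.1 mi²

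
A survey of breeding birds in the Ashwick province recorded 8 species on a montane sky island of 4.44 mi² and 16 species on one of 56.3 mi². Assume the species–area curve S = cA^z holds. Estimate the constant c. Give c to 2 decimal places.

5.33

z = ln(S₂/S₁) / ln(A₂/A₁) = ln(16/8) / ln(56.3/4.44) = 0.6931 / 2.5400 = 0.2729
c = S₁ / A₁^z = 8 / 4.44^0.2729 = 8 / 1.502 = 5.326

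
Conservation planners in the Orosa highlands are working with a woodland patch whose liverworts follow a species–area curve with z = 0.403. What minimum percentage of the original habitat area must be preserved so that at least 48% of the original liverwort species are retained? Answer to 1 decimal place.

Need (A_new/A_old)^0.403 = 0.48, so A_new/A_old = 0.48^(1/0.403) = 0.48^2.481
ln(A_new/A_old) = ln 0.48 / 0.403 = -0.7340 / 0.403 = -1.8213
A_new/A_old = e^-1.8213 ≈ 0.1618

16.2%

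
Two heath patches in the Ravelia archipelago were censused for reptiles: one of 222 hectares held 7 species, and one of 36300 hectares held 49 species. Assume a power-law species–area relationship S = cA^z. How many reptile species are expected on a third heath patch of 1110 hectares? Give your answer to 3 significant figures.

12.9

z = ln(49/7) / ln(36300/222) = 1.9459 / 5.0969 = 0.3818
c = 7 / 222^0.3818 = 7 / 7.867 = 0.8898
S₃ = 0.8898 × 1110^0.3818 = 0.8898 × 14.54 ≈ 12.94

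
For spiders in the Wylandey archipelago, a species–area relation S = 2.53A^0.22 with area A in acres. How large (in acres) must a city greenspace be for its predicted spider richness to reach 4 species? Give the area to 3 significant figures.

8.02 acres

4 = 2.53 × A^0.22  ⇒  A^0.22 = 4/2.53 = 1.581
ln A = ln(1.581) / 0.22 = 0.4581 / 0.22 = 2.0822
A = e^2.0822 ≈ 8.022 acres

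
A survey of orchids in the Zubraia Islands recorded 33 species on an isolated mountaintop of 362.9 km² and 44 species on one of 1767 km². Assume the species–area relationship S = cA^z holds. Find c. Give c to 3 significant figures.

11.3

z = ln(S₂/S₁) / ln(A₂/A₁) = ln(44/33) / ln(1767/362.9) = 0.2877 / 1.5829 = 0.1817
c = S₁ / A₁^z = 33 / 362.9^0.1817 = 33 / 2.919 = 11.31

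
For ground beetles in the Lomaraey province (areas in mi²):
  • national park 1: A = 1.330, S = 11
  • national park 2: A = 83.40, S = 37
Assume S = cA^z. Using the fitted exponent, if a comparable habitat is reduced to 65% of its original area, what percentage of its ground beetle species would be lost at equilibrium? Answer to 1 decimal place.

z = ln(37/11) / ln(83.4/1.33) = 1.2130 / 4.1385 = 0.2931
S_new/S_old = (A_new/A_old)^z = 0.65^0.2931 = exp(0.2931 × -0.4308) = 0.8814
Fraction lost = 1 − 0.8814 = 0.1186

11.9%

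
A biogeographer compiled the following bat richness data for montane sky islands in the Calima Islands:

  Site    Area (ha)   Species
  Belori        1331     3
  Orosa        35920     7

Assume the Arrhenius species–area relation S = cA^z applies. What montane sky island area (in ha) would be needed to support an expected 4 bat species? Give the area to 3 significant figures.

z = ln(7/3) / ln(35920/1331) = 0.8473 / 3.2954 = 0.2571
c = 3 / 1331^0.2571 = 3 / 6.357 = 0.4719
A = (4/0.4719)^(1/0.2571) ⇒ ln A = ln(8.477)/0.2571 = 8.3126
A = e^8.3126 ≈ 4075 ha

4070 ha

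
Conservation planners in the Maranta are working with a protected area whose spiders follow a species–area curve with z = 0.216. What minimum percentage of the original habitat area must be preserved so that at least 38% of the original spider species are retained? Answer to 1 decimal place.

Need (A_new/A_old)^0.216 = 0.38, so A_new/A_old = 0.38^(1/0.216) = 0.38^4.63
ln(A_new/A_old) = ln 0.38 / 0.216 = -0.9676 / 0.216 = -4.4796
A_new/A_old = e^-4.4796 ≈ 0.01134

1.1%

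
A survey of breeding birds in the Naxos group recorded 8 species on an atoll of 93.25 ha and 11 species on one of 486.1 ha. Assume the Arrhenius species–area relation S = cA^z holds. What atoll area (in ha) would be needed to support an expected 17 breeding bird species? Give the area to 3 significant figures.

4640 ha

z = ln(11/8) / ln(486.1/93.25) = 0.3185 / 1.6511 = 0.1929
c = 8 / 93.25^0.1929 = 8 / 2.398 = 3.336
A = (17/3.336)^(1/0.1929) ⇒ ln A = ln(5.096)/0.1929 = 8.4435
A = e^8.4435 ≈ 4645 ha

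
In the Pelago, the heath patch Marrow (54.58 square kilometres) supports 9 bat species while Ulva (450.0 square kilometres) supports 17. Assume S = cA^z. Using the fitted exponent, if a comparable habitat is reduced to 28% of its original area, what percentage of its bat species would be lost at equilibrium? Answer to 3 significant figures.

31.9%

z = ln(17/9) / ln(450/54.58) = 0.6360 / 2.1096 = 0.3015
S_new/S_old = (A_new/A_old)^z = 0.28^0.3015 = exp(0.3015 × -1.2730) = 0.6813
Fraction lost = 1 − 0.6813 = 0.3187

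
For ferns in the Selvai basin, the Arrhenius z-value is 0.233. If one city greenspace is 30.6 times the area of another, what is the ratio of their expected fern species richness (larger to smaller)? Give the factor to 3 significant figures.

2.22

S₂/S₁ = (A₂/A₁)^z = 30.6^0.233
ln(S₂/S₁) = 0.233 × ln 30.6 = 0.233 × 3.4210 = 0.7971
S₂/S₁ = e^0.7971 ≈ 2.219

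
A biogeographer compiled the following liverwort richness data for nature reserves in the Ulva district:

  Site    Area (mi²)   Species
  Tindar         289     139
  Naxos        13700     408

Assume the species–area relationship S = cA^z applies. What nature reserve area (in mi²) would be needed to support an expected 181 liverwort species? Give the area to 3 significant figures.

744 mi²

z = ln(408/139) / ln(13700/289) = 1.0768 / 3.8587 = 0.2791
c = 139 / 289^0.2791 = 139 / 4.861 = 28.6
A = (181/28.6)^(1/0.2791) ⇒ ln A = ln(6.33)/0.2791 = 6.6126
A = e^6.6126 ≈ 744.4 mi²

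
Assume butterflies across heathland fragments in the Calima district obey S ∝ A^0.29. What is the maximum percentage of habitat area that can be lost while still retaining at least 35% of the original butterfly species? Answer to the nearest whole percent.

97%

Need (A_new/A_old)^0.29 = 0.35, so A_new/A_old = 0.35^(1/0.29) = 0.35^3.448
ln(A_new/A_old) = ln 0.35 / 0.29 = -1.0498 / 0.29 = -3.6201
A_new/A_old = e^-3.6201 ≈ 0.02678
Fraction that can be lost = 1 − 0.02678 = 0.9732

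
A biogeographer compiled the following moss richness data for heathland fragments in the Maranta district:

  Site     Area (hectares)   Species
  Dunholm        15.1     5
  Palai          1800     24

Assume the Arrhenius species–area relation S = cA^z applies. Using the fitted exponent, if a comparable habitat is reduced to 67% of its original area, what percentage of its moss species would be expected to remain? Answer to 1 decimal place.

z = ln(24/5) / ln(1800/15.1) = 1.5686 / 4.7808 = 0.3281
S_new/S_old = (A_new/A_old)^z = 0.67^0.3281 = exp(0.3281 × -0.4005) = 0.8769

87.7%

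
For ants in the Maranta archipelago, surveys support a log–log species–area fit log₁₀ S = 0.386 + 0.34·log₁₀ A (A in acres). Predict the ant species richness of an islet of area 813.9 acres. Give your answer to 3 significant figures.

S = 2.432 × 813.9^0.34
ln S = ln 2.432 + 0.34 × ln 813.9 = 0.8888 + 0.34 × 6.7018 = 3.1674
S = e^3.1674 ≈ 23.75

23.7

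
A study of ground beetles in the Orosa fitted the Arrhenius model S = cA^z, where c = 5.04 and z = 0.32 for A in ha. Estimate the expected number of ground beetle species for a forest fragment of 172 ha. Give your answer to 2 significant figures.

26

S = 5.04 × 172^0.32 = 5.04 × 5.192 ≈ 26.17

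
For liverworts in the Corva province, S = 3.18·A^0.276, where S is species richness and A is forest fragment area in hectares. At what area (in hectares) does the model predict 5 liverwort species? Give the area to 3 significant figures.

5 = 3.18 × A^0.276  ⇒  A^0.276 = 5/3.18 = 1.572
ln A = ln(1.572) / 0.276 = 0.4526 / 0.276 = 1.6397
A = e^1.6397 ≈ 5.154 hectares

5.15 hectares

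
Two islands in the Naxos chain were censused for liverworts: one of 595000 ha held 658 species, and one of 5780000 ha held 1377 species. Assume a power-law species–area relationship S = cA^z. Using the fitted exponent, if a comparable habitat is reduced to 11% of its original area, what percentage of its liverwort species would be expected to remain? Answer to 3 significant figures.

48.8%

z = ln(1377/658) / ln(5780000/595000) = 0.7385 / 2.2736 = 0.3248
S_new/S_old = (A_new/A_old)^z = 0.11^0.3248 = exp(0.3248 × -2.2073) = 0.4883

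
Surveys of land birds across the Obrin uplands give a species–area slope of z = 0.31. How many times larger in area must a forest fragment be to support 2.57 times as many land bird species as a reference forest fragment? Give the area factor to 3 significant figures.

(A₂/A₁)^0.31 = 2.57, so A₂/A₁ = 2.57^(1/0.31) = 2.57^3.226
ln(A₂/A₁) = ln 2.57 / 0.31 = 0.9439 / 0.31 = 3.0449
A₂/A₁ = e^3.0449 ≈ 21.01

21.0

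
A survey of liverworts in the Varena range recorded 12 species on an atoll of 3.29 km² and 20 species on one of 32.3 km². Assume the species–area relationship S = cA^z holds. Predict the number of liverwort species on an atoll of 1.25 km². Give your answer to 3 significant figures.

9.66

z = ln(20/12) / ln(32.3/3.29) = 0.5108 / 2.2842 = 0.2236
c = 12 / 3.29^0.2236 = 12 / 1.305 = 9.194
S₃ = 9.194 × 1.25^0.2236 = 9.194 × 1.051 ≈ 9.665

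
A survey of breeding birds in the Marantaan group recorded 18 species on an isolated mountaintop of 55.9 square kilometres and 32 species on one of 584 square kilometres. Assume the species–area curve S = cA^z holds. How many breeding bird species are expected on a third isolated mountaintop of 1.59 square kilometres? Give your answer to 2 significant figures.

7.5

z = ln(32/18) / ln(584/55.9) = 0.5754 / 2.3463 = 0.2452
c = 18 / 55.9^0.2452 = 18 / 2.682 = 6.711
S₃ = 6.711 × 1.59^0.2452 = 6.711 × 1.12 ≈ 7.519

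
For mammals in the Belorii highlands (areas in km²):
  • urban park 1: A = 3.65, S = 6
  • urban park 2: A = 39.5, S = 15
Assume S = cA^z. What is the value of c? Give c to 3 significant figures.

z = ln(S₂/S₁) / ln(A₂/A₁) = ln(15/6) / ln(39.5/3.65) = 0.9163 / 2.3816 = 0.3847
c = S₁ / A₁^z = 6 / 3.65^0.3847 = 6 / 1.646 = 3.646

3.65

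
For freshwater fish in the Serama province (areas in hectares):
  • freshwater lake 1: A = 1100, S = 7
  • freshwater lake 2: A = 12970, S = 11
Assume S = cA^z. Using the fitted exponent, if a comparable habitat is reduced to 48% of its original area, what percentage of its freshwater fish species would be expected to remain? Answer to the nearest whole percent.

87%

z = ln(11/7) / ln(12970/1100) = 0.4520 / 2.4673 = 0.1832
S_new/S_old = (A_new/A_old)^z = 0.48^0.1832 = exp(0.1832 × -0.7340) = 0.8742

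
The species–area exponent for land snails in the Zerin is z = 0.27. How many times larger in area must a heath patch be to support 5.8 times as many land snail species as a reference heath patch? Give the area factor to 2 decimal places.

672.22

(A₂/A₁)^0.27 = 5.8, so A₂/A₁ = 5.8^(1/0.27) = 5.8^3.704
ln(A₂/A₁) = ln 5.8 / 0.27 = 1.7579 / 0.27 = 6.5106
A₂/A₁ = e^6.5106 ≈ 672.2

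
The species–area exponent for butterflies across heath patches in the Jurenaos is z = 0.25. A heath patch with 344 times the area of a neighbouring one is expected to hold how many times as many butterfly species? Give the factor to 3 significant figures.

S₂/S₁ = (A₂/A₁)^z = 344^0.25
ln(S₂/S₁) = 0.25 × ln 344 = 0.25 × 5.8406 = 1.4602
S₂/S₁ = e^1.4602 ≈ 4.307

4.31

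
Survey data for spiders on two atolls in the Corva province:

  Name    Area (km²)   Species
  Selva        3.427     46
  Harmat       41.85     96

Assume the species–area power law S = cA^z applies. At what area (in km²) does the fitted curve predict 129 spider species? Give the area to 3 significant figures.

z = ln(96/46) / ln(41.85/3.427) = 0.7357 / 2.5024 = 0.2940
c = 46 / 3.427^0.2940 = 46 / 1.436 = 32.03
A = (129/32.03)^(1/0.2940) ⇒ ln A = ln(4.028)/0.2940 = 4.7391
A = e^4.7391 ≈ 114.3 km²

114 km²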